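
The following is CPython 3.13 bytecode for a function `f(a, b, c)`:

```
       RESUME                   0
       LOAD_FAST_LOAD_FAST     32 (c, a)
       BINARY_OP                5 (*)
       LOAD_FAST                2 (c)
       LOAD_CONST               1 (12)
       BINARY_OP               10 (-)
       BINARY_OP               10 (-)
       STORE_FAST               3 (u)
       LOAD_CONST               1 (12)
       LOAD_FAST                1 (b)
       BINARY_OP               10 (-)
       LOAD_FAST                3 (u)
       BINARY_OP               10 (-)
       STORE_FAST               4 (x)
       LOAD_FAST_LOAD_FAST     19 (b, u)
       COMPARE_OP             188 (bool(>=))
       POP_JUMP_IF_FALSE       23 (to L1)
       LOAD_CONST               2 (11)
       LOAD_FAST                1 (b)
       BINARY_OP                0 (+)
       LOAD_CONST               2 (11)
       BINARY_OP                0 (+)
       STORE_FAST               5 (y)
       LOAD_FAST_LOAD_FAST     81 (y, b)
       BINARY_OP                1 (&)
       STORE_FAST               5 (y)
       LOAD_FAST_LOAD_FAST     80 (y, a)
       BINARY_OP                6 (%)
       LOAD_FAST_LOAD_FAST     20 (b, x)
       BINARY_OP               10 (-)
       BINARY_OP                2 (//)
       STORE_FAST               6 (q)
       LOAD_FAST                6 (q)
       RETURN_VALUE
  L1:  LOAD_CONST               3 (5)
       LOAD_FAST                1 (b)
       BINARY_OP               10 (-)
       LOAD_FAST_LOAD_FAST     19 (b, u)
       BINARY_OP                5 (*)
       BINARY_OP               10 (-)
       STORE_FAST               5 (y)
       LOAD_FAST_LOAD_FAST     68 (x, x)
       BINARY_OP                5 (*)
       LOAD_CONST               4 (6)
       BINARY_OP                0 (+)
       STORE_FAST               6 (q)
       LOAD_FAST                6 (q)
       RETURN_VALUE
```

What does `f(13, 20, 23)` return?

LOAD_FAST_LOAD_FAST c,a → push 23,13. Stack: [23, 13]
BINARY_OP * → 23 * 13 = 299. Stack: [299]
LOAD_FAST c → push 23. Stack: [299, 23]
LOAD_CONST → push 12. Stack: [299, 23, 12]
BINARY_OP - → 23 - 12 = 11. Stack: [299, 11]
BINARY_OP - → 299 - 11 = 288. Stack: [288]
STORE_FAST u → u=288. Stack: []
LOAD_CONST → push 12. Stack: [12]
LOAD_FAST b → push 20. Stack: [12, 20]
BINARY_OP - → 12 - 20 = -8. Stack: [-8]
LOAD_FAST u → push 288. Stack: [-8, 288]
BINARY_OP - → -8 - 288 = -296. Stack: [-296]
STORE_FAST x → x=-296. Stack: []
LOAD_FAST_LOAD_FAST b,u → push 20,288. Stack: [20, 288]
COMPARE_OP bool(>=) → 20 vs 288 = False. Stack: [False]
POP_JUMP_IF_FALSE → pop False; jump. Stack: []
LOAD_CONST → push 5. Stack: [5]
LOAD_FAST b → push 20. Stack: [5, 20]
BINARY_OP - → 5 - 20 = -15. Stack: [-15]
LOAD_FAST_LOAD_FAST b,u → push 20,288. Stack: [-15, 20, 288]
BINARY_OP * → 20 * 288 = 5760. Stack: [-15, 5760]
BINARY_OP - → -15 - 5760 = -5775. Stack: [-5775]
STORE_FAST y → y=-5775. Stack: []
LOAD_FAST_LOAD_FAST x,x → push -296,-296. Stack: [-296, -296]
BINARY_OP * → -296 * -296 = 87616. Stack: [87616]
LOAD_CONST → push 6. Stack: [87616, 6]
BINARY_OP + → 87616 + 6 = 87622. Stack: [87622]
STORE_FAST q → q=87622. Stack: []
LOAD_FAST q → push 87622. Stack: [87622]
RETURN_VALUE → return 87622.

87622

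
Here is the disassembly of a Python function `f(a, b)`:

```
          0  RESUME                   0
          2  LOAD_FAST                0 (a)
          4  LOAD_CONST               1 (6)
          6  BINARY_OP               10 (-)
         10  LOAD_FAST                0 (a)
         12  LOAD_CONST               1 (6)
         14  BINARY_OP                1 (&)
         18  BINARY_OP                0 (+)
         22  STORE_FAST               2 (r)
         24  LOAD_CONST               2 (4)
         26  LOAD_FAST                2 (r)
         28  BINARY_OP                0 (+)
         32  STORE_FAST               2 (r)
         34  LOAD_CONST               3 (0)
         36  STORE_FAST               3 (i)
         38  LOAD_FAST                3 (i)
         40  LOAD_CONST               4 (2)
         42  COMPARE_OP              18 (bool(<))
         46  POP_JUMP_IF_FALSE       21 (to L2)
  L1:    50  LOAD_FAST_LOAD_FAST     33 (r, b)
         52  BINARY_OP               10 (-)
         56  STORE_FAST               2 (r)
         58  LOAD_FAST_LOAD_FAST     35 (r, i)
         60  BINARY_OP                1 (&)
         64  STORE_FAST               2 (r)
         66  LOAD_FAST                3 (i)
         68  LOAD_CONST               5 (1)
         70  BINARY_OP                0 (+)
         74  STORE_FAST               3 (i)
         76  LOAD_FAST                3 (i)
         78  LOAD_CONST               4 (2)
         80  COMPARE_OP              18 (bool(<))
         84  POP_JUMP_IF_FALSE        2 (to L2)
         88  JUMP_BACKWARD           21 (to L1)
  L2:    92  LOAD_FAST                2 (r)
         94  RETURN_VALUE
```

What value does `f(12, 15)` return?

LOAD_FAST a → push 12. Stack: [12]
LOAD_CONST → push 6. Stack: [12, 6]
BINARY_OP - → 12 - 6 = 6. Stack: [6]
LOAD_FAST a → push 12. Stack: [6, 12]
LOAD_CONST → push 6. Stack: [6, 12, 6]
BINARY_OP & → 12 & 6 = 4. Stack: [6, 4]
BINARY_OP + → 6 + 4 = 10. Stack: [10]
STORE_FAST r → r=10. Stack: []
LOAD_CONST → push 4. Stack: [4]
LOAD_FAST r → push 10. Stack: [4, 10]
BINARY_OP + → 4 + 10 = 14. Stack: [14]
STORE_FAST r → r=14. Stack: []
LOAD_CONST → push 0. Stack: [0]
STORE_FAST i → i=0. Stack: []
LOAD_FAST i → push 0. Stack: [0]
LOAD_CONST → push 2. Stack: [0, 2]
COMPARE_OP bool(<) → 0 vs 2 = True. Stack: [True]
POP_JUMP_IF_FALSE → pop True; no jump. Stack: []
LOAD_FAST_LOAD_FAST r,b → push 14,15. Stack: [14, 15]
BINARY_OP - → 14 - 15 = -1. Stack: [-1]
STORE_FAST r → r=-1. Stack: []
LOAD_FAST_LOAD_FAST r,i → push -1,0. Stack: [-1, 0]
BINARY_OP & → -1 & 0 = 0. Stack: [0]
STORE_FAST r → r=0. Stack: []
LOAD_FAST i → push 0. Stack: [0]
LOAD_CONST → push 1. Stack: [0, 1]
BINARY_OP + → 0 + 1 = 1. Stack: [1]
STORE_FAST i → i=1. Stack: []
LOAD_FAST i → push 1. Stack: [1]
LOAD_CONST → push 2. Stack: [1, 2]
COMPARE_OP bool(<) → 1 vs 2 = True. Stack: [True]
POP_JUMP_IF_FALSE → pop True; no jump. Stack: []
LOAD_FAST_LOAD_FAST r,b → push 0,15. Stack: [0, 15]
BINARY_OP - → 0 - 15 = -15. Stack: [-15]
STORE_FAST r → r=-15. Stack: []
LOAD_FAST_LOAD_FAST r,i → push -15,1. Stack: [-15, 1]
BINARY_OP & → -15 & 1 = 1. Stack: [1]
STORE_FAST r → r=1. Stack: []
LOAD_FAST i → push 1. Stack: [1]
LOAD_CONST → push 1. Stack: [1, 1]
BINARY_OP + → 1 + 1 = 2. Stack: [2]
STORE_FAST i → i=2. Stack: []
LOAD_FAST i → push 2. Stack: [2]
LOAD_CONST → push 2. Stack: [2, 2]
COMPARE_OP bool(<) → 2 vs 2 = False. Stack: [False]
POP_JUMP_IF_FALSE → pop False; jump. Stack: []
LOAD_FAST r → push 1. Stack: [1]
RETURN_VALUE → return 1.

1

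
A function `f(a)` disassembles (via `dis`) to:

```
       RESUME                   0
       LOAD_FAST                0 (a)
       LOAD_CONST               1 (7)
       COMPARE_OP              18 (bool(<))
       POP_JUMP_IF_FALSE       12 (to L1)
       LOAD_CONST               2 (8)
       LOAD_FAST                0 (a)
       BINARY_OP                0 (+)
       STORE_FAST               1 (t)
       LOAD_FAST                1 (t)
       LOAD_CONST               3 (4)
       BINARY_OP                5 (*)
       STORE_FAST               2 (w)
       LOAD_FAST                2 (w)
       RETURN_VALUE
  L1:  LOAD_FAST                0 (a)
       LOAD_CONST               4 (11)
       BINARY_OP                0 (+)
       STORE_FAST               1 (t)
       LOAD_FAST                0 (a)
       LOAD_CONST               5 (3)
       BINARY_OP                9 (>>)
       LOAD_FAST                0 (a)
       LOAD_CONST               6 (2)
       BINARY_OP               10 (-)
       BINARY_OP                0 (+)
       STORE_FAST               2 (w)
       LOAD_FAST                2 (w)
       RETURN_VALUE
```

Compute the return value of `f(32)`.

LOAD_FAST a → push 32. Stack: [32]
LOAD_CONST → push 7. Stack: [32, 7]
COMPARE_OP bool(<) → 32 vs 7 = False. Stack: [False]
POP_JUMP_IF_FALSE → pop False; jump. Stack: []
LOAD_FAST a → push 32. Stack: [32]
LOAD_CONST → push 11. Stack: [32, 11]
BINARY_OP + → 32 + 11 = 43. Stack: [43]
STORE_FAST t → t=43. Stack: []
LOAD_FAST a → push 32. Stack: [32]
LOAD_CONST → push 3. Stack: [32, 3]
BINARY_OP >> → 32 >> 3 = 4. Stack: [4]
LOAD_FAST a → push 32. Stack: [4, 32]
LOAD_CONST → push 2. Stack: [4, 32, 2]
BINARY_OP - → 32 - 2 = 30. Stack: [4, 30]
BINARY_OP + → 4 + 30 = 34. Stack: [34]
STORE_FAST w → w=34. Stack: []
LOAD_FAST w → push 34. Stack: [34]
RETURN_VALUE → return 34.

34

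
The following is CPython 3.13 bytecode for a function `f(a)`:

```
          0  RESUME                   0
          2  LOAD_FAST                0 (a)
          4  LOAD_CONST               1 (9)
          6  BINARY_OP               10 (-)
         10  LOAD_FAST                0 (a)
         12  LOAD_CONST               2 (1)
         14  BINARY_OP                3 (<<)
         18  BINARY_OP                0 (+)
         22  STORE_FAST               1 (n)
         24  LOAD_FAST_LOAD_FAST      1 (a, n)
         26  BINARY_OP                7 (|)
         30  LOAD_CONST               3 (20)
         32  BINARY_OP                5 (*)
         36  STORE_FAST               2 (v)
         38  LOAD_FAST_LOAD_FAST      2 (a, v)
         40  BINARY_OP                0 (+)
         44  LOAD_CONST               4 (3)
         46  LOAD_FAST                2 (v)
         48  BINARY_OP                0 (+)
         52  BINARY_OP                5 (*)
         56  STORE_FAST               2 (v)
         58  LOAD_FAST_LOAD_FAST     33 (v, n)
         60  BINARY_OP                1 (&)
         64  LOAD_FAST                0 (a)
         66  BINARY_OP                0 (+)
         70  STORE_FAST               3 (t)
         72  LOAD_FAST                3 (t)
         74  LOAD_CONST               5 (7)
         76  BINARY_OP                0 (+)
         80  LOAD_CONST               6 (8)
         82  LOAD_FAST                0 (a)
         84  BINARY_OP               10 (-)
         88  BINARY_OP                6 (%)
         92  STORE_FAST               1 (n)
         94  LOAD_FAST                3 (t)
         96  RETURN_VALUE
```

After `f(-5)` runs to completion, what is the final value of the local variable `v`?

10185

LOAD_FAST a → push -5. Stack: [-5]
LOAD_CONST → push 9. Stack: [-5, 9]
BINARY_OP - → -5 - 9 = -14. Stack: [-14]
LOAD_FAST a → push -5. Stack: [-14, -5]
LOAD_CONST → push 1. Stack: [-14, -5, 1]
BINARY_OP << → -5 << 1 = -10. Stack: [-14, -10]
BINARY_OP + → -14 + -10 = -24. Stack: [-24]
STORE_FAST n → n=-24. Stack: []
LOAD_FAST_LOAD_FAST a,n → push -5,-24. Stack: [-5, -24]
BINARY_OP | → -5 | -24 = -5. Stack: [-5]
LOAD_CONST → push 20. Stack: [-5, 20]
BINARY_OP * → -5 * 20 = -100. Stack: [-100]
STORE_FAST v → v=-100. Stack: []
LOAD_FAST_LOAD_FAST a,v → push -5,-100. Stack: [-5, -100]
BINARY_OP + → -5 + -100 = -105. Stack: [-105]
LOAD_CONST → push 3. Stack: [-105, 3]
LOAD_FAST v → push -100. Stack: [-105, 3, -100]
BINARY_OP + → 3 + -100 = -97. Stack: [-105, -97]
BINARY_OP * → -105 * -97 = 10185. Stack: [10185]
STORE_FAST v → v=10185. Stack: []
LOAD_FAST_LOAD_FAST v,n → push 10185,-24. Stack: [10185, -24]
BINARY_OP & → 10185 & -24 = 10184. Stack: [10184]
LOAD_FAST a → push -5. Stack: [10184, -5]
BINARY_OP + → 10184 + -5 = 10179. Stack: [10179]
STORE_FAST t → t=10179. Stack: []
LOAD_FAST t → push 10179. Stack: [10179]
LOAD_CONST → push 7. Stack: [10179, 7]
BINARY_OP + → 10179 + 7 = 10186. Stack: [10186]
LOAD_CONST → push 8. Stack: [10186, 8]
LOAD_FAST a → push -5. Stack: [10186, 8, -5]
BINARY_OP - → 8 - -5 = 13. Stack: [10186, 13]
BINARY_OP % → 10186 % 13 = 7. Stack: [7]
STORE_FAST n → n=7. Stack: []
LOAD_FAST t → push 10179. Stack: [10179]
RETURN_VALUE → return 10179.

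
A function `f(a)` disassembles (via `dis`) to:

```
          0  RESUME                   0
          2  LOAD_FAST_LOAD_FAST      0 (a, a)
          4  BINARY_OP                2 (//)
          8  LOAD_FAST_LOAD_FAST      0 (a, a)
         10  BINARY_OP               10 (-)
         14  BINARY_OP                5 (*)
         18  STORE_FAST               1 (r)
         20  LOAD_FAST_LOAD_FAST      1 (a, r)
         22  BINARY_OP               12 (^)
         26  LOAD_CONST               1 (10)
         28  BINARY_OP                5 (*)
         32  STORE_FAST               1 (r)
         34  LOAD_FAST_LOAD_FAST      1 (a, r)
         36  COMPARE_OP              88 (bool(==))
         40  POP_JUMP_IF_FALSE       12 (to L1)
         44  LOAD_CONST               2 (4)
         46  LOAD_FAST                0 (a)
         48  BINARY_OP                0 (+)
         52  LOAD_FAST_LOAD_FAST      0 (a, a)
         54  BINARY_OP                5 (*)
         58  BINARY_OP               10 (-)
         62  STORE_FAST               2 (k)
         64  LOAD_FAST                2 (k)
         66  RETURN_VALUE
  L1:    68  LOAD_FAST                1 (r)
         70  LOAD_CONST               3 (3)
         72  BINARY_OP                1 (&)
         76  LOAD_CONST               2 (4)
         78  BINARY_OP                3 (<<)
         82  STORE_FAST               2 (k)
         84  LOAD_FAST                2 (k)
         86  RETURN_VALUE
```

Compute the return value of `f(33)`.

LOAD_FAST_LOAD_FAST a,a → push 33,33. Stack: [33, 33]
BINARY_OP // → 33 // 33 = 1. Stack: [1]
LOAD_FAST_LOAD_FAST a,a → push 33,33. Stack: [1, 33, 33]
BINARY_OP - → 33 - 33 = 0. Stack: [1, 0]
BINARY_OP * → 1 * 0 = 0. Stack: [0]
STORE_FAST r → r=0. Stack: []
LOAD_FAST_LOAD_FAST a,r → push 33,0. Stack: [33, 0]
BINARY_OP ^ → 33 ^ 0 = 33. Stack: [33]
LOAD_CONST → push 10. Stack: [33, 10]
BINARY_OP * → 33 * 10 = 330. Stack: [330]
STORE_FAST r → r=330. Stack: []
LOAD_FAST_LOAD_FAST a,r → push 33,330. Stack: [33, 330]
COMPARE_OP bool(==) → 33 vs 330 = False. Stack: [False]
POP_JUMP_IF_FALSE → pop False; jump. Stack: []
LOAD_FAST r → push 330. Stack: [330]
LOAD_CONST → push 3. Stack: [330, 3]
BINARY_OP & → 330 & 3 = 2. Stack: [2]
LOAD_CONST → push 4. Stack: [2, 4]
BINARY_OP << → 2 << 4 = 32. Stack: [32]
STORE_FAST k → k=32. Stack: []
LOAD_FAST k → push 32. Stack: [32]
RETURN_VALUE → return 32.

32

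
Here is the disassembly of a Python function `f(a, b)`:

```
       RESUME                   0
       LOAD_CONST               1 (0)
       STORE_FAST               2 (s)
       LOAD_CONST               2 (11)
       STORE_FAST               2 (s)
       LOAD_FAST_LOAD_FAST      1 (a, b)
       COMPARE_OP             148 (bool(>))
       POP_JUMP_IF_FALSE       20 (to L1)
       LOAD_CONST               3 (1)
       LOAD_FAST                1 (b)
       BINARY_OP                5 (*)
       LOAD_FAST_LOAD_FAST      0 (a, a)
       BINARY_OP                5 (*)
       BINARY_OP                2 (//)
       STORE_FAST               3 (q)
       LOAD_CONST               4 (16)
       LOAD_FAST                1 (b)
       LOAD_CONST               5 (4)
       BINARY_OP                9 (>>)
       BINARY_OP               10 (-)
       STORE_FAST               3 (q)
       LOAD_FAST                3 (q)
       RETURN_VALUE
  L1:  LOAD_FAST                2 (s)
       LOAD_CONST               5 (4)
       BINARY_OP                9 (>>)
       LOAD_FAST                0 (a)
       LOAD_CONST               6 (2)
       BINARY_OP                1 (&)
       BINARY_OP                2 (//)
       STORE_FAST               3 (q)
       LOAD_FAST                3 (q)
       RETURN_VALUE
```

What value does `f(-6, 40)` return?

LOAD_CONST → push 0. Stack: [0]
STORE_FAST s → s=0. Stack: []
LOAD_CONST → push 11. Stack: [11]
STORE_FAST s → s=11. Stack: []
LOAD_FAST_LOAD_FAST a,b → push -6,40. Stack: [-6, 40]
COMPARE_OP bool(>) → -6 vs 40 = False. Stack: [False]
POP_JUMP_IF_FALSE → pop False; jump. Stack: []
LOAD_FAST s → push 11. Stack: [11]
LOAD_CONST → push 4. Stack: [11, 4]
BINARY_OP >> → 11 >> 4 = 0. Stack: [0]
LOAD_FAST a → push -6. Stack: [0, -6]
LOAD_CONST → push 2. Stack: [0, -6, 2]
BINARY_OP & → -6 & 2 = 2. Stack: [0, 2]
BINARY_OP // → 0 // 2 = 0. Stack: [0]
STORE_FAST q → q=0. Stack: []
LOAD_FAST q → push 0. Stack: [0]
RETURN_VALUE → return 0.

0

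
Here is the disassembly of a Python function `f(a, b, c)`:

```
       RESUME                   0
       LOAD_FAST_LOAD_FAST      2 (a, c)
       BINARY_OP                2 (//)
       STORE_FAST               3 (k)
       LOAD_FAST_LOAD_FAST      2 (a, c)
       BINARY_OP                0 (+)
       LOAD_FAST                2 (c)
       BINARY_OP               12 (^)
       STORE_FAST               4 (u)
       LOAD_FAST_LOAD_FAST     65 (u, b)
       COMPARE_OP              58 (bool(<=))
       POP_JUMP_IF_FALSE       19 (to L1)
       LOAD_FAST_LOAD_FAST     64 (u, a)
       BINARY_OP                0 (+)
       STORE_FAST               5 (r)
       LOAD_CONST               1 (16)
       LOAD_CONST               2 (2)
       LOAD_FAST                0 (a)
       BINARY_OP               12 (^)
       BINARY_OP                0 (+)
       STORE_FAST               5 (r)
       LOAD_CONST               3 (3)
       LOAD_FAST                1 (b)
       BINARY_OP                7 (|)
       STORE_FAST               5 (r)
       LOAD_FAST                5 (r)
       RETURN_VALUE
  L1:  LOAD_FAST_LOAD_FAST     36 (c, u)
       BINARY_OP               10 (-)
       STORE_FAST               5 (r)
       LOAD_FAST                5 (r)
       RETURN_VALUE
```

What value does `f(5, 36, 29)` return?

LOAD_FAST_LOAD_FAST a,c → push 5,29. Stack: [5, 29]
BINARY_OP // → 5 // 29 = 0. Stack: [0]
STORE_FAST k → k=0. Stack: []
LOAD_FAST_LOAD_FAST a,c → push 5,29. Stack: [5, 29]
BINARY_OP + → 5 + 29 = 34. Stack: [34]
LOAD_FAST c → push 29. Stack: [34, 29]
BINARY_OP ^ → 34 ^ 29 = 63. Stack: [63]
STORE_FAST u → u=63. Stack: []
LOAD_FAST_LOAD_FAST u,b → push 63,36. Stack: [63, 36]
COMPARE_OP bool(<=) → 63 vs 36 = False. Stack: [False]
POP_JUMP_IF_FALSE → pop False; jump. Stack: []
LOAD_FAST_LOAD_FAST c,u → push 29,63. Stack: [29, 63]
BINARY_OP - → 29 - 63 = -34. Stack: [-34]
STORE_FAST r → r=-34. Stack: []
LOAD_FAST r → push -34. Stack: [-34]
RETURN_VALUE → return -34.

-34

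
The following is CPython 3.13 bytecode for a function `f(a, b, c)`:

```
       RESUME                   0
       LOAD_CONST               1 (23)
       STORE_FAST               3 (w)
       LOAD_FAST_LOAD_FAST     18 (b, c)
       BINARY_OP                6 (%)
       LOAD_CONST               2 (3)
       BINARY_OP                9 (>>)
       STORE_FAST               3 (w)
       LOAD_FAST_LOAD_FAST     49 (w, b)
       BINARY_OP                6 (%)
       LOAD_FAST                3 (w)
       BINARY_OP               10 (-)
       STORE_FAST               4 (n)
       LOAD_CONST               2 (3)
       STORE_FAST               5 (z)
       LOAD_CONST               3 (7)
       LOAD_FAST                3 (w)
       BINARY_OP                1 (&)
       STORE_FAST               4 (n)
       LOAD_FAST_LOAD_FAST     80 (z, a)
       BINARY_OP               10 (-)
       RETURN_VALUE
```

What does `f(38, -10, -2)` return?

-35

LOAD_CONST → push 23. Stack: [23]
STORE_FAST w → w=23. Stack: []
LOAD_FAST_LOAD_FAST b,c → push -10,-2. Stack: [-10, -2]
BINARY_OP % → -10 % -2 = 0. Stack: [0]
LOAD_CONST → push 3. Stack: [0, 3]
BINARY_OP >> → 0 >> 3 = 0. Stack: [0]
STORE_FAST w → w=0. Stack: []
LOAD_FAST_LOAD_FAST w,b → push 0,-10. Stack: [0, -10]
BINARY_OP % → 0 % -10 = 0. Stack: [0]
LOAD_FAST w → push 0. Stack: [0, 0]
BINARY_OP - → 0 - 0 = 0. Stack: [0]
STORE_FAST n → n=0. Stack: []
LOAD_CONST → push 3. Stack: [3]
STORE_FAST z → z=3. Stack: []
LOAD_CONST → push 7. Stack: [7]
LOAD_FAST w → push 0. Stack: [7, 0]
BINARY_OP & → 7 & 0 = 0. Stack: [0]
STORE_FAST n → n=0. Stack: []
LOAD_FAST_LOAD_FAST z,a → push 3,38. Stack: [3, 38]
BINARY_OP - → 3 - 38 = -35. Stack: [-35]
RETURN_VALUE → return -35.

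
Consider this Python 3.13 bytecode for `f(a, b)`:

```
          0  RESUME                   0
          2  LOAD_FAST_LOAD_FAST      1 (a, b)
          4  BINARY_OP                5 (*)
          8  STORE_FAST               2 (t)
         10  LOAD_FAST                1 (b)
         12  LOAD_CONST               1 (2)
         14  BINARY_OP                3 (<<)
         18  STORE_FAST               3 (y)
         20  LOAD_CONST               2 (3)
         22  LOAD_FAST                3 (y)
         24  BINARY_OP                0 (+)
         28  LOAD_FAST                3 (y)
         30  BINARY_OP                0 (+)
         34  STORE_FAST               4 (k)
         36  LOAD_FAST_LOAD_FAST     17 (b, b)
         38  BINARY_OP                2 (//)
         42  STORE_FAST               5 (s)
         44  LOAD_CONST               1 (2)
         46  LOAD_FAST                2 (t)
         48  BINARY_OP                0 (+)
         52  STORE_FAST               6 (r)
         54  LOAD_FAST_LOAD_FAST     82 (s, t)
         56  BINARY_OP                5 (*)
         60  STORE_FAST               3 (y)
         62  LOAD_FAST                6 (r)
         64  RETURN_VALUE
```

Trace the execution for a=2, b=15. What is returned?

32

LOAD_FAST_LOAD_FAST a,b → push 2,15. Stack: [2, 15]
BINARY_OP * → 2 * 15 = 30. Stack: [30]
STORE_FAST t → t=30. Stack: []
LOAD_FAST b → push 15. Stack: [15]
LOAD_CONST → push 2. Stack: [15, 2]
BINARY_OP << → 15 << 2 = 60. Stack: [60]
STORE_FAST y → y=60. Stack: []
LOAD_CONST → push 3. Stack: [3]
LOAD_FAST y → push 60. Stack: [3, 60]
BINARY_OP + → 3 + 60 = 63. Stack: [63]
LOAD_FAST y → push 60. Stack: [63, 60]
BINARY_OP + → 63 + 60 = 123. Stack: [123]
STORE_FAST k → k=123. Stack: []
LOAD_FAST_LOAD_FAST b,b → push 15,15. Stack: [15, 15]
BINARY_OP // → 15 // 15 = 1. Stack: [1]
STORE_FAST s → s=1. Stack: []
LOAD_CONST → push 2. Stack: [2]
LOAD_FAST t → push 30. Stack: [2, 30]
BINARY_OP + → 2 + 30 = 32. Stack: [32]
STORE_FAST r → r=32. Stack: []
LOAD_FAST_LOAD_FAST s,t → push 1,30. Stack: [1, 30]
BINARY_OP * → 1 * 30 = 30. Stack: [30]
STORE_FAST y → y=30. Stack: []
LOAD_FAST r → push 32. Stack: [32]
RETURN_VALUE → return 32.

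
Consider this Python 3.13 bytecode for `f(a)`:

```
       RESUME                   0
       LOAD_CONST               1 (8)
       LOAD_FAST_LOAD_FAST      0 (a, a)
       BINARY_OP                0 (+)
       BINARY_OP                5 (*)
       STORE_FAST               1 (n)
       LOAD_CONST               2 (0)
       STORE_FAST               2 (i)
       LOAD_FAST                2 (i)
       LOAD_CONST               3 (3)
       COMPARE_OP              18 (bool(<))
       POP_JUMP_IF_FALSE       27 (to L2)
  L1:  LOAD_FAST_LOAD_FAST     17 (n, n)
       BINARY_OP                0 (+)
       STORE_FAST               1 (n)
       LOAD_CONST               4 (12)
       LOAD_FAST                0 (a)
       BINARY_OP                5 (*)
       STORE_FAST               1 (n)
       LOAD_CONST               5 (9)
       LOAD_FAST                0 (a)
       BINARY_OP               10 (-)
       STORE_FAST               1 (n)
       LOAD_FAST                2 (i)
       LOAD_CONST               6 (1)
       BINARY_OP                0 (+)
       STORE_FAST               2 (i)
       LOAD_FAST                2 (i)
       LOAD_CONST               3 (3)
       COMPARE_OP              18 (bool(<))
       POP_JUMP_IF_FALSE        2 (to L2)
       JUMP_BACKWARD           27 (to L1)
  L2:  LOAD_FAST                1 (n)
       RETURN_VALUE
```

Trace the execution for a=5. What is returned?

4

LOAD_CONST → push 8
LOAD_FAST_LOAD_FAST a,a → push 5,5
BINARY_OP + → 5 + 5 = 10
BINARY_OP * → 8 * 10 = 80
STORE_FAST n → n=80
LOAD_CONST → push 0
STORE_FAST i → i=0
LOAD_FAST i → push 0
LOAD_CONST → push 3
COMPARE_OP bool(<) → 0 vs 3 = True
POP_JUMP_IF_FALSE → pop True; no jump
LOAD_FAST_LOAD_FAST n,n → push 80,80
BINARY_OP + → 80 + 80 = 160
STORE_FAST n → n=160
LOAD_CONST → push 12
LOAD_FAST a → push 5
BINARY_OP * → 12 * 5 = 60
STORE_FAST n → n=60
LOAD_CONST → push 9
LOAD_FAST a → push 5
BINARY_OP - → 9 - 5 = 4
STORE_FAST n → n=4
LOAD_FAST i → push 0
LOAD_CONST → push 1
BINARY_OP + → 0 + 1 = 1
STORE_FAST i → i=1
LOAD_FAST i → push 1
LOAD_CONST → push 3
COMPARE_OP bool(<) → 1 vs 3 = True
POP_JUMP_IF_FALSE → pop True; no jump
LOAD_FAST_LOAD_FAST n,n → push 4,4
BINARY_OP + → 4 + 4 = 8
STORE_FAST n → n=8
LOAD_CONST → push 12
LOAD_FAST a → push 5
BINARY_OP * → 12 * 5 = 60
STORE_FAST n → n=60
LOAD_CONST → push 9
LOAD_FAST a → push 5
BINARY_OP - → 9 - 5 = 4
STORE_FAST n → n=4
LOAD_FAST i → push 1
LOAD_CONST → push 1
BINARY_OP + → 1 + 1 = 2
STORE_FAST i → i=2
LOAD_FAST i → push 2
LOAD_CONST → push 3
COMPARE_OP bool(<) → 2 vs 3 = True
POP_JUMP_IF_FALSE → pop True; no jump
LOAD_FAST_LOAD_FAST n,n → push 4,4
BINARY_OP + → 4 + 4 = 8
STORE_FAST n → n=8
LOAD_CONST → push 12
LOAD_FAST a → push 5
BINARY_OP * → 12 * 5 = 60
STORE_FAST n → n=60
LOAD_CONST → push 9
LOAD_FAST a → push 5
BINARY_OP - → 9 - 5 = 4
STORE_FAST n → n=4
LOAD_FAST i → push 2
LOAD_CONST → push 1
BINARY_OP + → 2 + 1 = 3
STORE_FAST i → i=3
LOAD_FAST i → push 3
LOAD_CONST → push 3
COMPARE_OP bool(<) → 3 vs 3 = False
POP_JUMP_IF_FALSE → pop False; jump
LOAD_FAST n → push 4
RETURN_VALUE → return 4.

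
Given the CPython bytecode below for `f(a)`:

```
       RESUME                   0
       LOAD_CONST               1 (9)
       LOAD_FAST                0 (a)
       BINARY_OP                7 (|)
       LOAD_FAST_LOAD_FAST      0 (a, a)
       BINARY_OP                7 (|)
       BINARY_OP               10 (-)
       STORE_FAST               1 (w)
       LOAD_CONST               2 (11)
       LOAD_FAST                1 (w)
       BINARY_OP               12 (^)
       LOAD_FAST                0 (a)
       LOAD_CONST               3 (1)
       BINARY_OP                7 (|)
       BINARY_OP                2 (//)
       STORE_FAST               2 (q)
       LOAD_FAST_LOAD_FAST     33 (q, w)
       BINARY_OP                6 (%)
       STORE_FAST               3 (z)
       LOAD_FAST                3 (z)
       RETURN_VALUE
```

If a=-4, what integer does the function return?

0

LOAD_CONST → push 9. Stack: [9]
LOAD_FAST a → push -4. Stack: [9, -4]
BINARY_OP | → 9 | -4 = -3. Stack: [-3]
LOAD_FAST_LOAD_FAST a,a → push -4,-4. Stack: [-3, -4, -4]
BINARY_OP | → -4 | -4 = -4. Stack: [-3, -4]
BINARY_OP - → -3 - -4 = 1. Stack: [1]
STORE_FAST w → w=1. Stack: []
LOAD_CONST → push 11. Stack: [11]
LOAD_FAST w → push 1. Stack: [11, 1]
BINARY_OP ^ → 11 ^ 1 = 10. Stack: [10]
LOAD_FAST a → push -4. Stack: [10, -4]
LOAD_CONST → push 1. Stack: [10, -4, 1]
BINARY_OP | → -4 | 1 = -3. Stack: [10, -3]
BINARY_OP // → 10 // -3 = -4. Stack: [-4]
STORE_FAST q → q=-4. Stack: []
LOAD_FAST_LOAD_FAST q,w → push -4,1. Stack: [-4, 1]
BINARY_OP % → -4 % 1 = 0. Stack: [0]
STORE_FAST z → z=0. Stack: []
LOAD_FAST z → push 0. Stack: [0]
RETURN_VALUE → return 0.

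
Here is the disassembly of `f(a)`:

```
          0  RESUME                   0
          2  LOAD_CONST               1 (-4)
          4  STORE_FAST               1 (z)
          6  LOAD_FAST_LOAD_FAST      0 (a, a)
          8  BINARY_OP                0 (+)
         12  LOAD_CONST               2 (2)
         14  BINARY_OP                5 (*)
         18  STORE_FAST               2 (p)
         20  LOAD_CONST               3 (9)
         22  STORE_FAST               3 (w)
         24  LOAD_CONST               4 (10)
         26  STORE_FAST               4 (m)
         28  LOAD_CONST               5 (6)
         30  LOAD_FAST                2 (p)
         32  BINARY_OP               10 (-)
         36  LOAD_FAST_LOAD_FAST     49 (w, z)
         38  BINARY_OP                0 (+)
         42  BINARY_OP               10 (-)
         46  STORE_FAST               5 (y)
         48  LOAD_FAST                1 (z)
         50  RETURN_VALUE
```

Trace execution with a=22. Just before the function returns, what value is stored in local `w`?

9

LOAD_CONST → push -4. Stack: [-4]
STORE_FAST z → z=-4. Stack: []
LOAD_FAST_LOAD_FAST a,a → push 22,22. Stack: [22, 22]
BINARY_OP + → 22 + 22 = 44. Stack: [44]
LOAD_CONST → push 2. Stack: [44, 2]
BINARY_OP * → 44 * 2 = 88. Stack: [88]
STORE_FAST p → p=88. Stack: []
LOAD_CONST → push 9. Stack: [9]
STORE_FAST w → w=9. Stack: []
LOAD_CONST → push 10. Stack: [10]
STORE_FAST m → m=10. Stack: []
LOAD_CONST → push 6. Stack: [6]
LOAD_FAST p → push 88. Stack: [6, 88]
BINARY_OP - → 6 - 88 = -82. Stack: [-82]
LOAD_FAST_LOAD_FAST w,z → push 9,-4. Stack: [-82, 9, -4]
BINARY_OP + → 9 + -4 = 5. Stack: [-82, 5]
BINARY_OP - → -82 - 5 = -87. Stack: [-87]
STORE_FAST y → y=-87. Stack: []
LOAD_FAST z → push -4. Stack: [-4]
RETURN_VALUE → return -4.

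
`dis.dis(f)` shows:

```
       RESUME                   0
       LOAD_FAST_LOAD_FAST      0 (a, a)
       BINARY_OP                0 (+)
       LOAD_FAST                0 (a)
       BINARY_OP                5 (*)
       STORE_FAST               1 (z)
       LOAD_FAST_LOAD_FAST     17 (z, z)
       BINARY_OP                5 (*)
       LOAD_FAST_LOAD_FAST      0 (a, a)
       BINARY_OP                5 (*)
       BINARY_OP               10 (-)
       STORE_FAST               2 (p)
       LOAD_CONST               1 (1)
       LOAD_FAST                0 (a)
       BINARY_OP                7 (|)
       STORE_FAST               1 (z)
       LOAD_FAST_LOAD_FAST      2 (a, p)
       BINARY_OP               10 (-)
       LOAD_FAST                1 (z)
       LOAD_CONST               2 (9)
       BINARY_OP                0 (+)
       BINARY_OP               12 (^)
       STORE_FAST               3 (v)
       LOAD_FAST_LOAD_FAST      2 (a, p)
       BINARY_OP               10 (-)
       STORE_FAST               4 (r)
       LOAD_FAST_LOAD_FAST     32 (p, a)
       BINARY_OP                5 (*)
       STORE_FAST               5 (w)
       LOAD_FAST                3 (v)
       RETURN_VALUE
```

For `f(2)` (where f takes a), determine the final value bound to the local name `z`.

LOAD_FAST_LOAD_FAST a,a → push 2,2. Stack: [2, 2]
BINARY_OP + → 2 + 2 = 4. Stack: [4]
LOAD_FAST a → push 2. Stack: [4, 2]
BINARY_OP * → 4 * 2 = 8. Stack: [8]
STORE_FAST z → z=8. Stack: []
LOAD_FAST_LOAD_FAST z,z → push 8,8. Stack: [8, 8]
BINARY_OP * → 8 * 8 = 64. Stack: [64]
LOAD_FAST_LOAD_FAST a,a → push 2,2. Stack: [64, 2, 2]
BINARY_OP * → 2 * 2 = 4. Stack: [64, 4]
BINARY_OP - → 64 - 4 = 60. Stack: [60]
STORE_FAST p → p=60. Stack: []
LOAD_CONST → push 1. Stack: [1]
LOAD_FAST a → push 2. Stack: [1, 2]
BINARY_OP | → 1 | 2 = 3. Stack: [3]
STORE_FAST z → z=3. Stack: []
LOAD_FAST_LOAD_FAST a,p → push 2,60. Stack: [2, 60]
BINARY_OP - → 2 - 60 = -58. Stack: [-58]
LOAD_FAST z → push 3. Stack: [-58, 3]
LOAD_CONST → push 9. Stack: [-58, 3, 9]
BINARY_OP + → 3 + 9 = 12. Stack: [-58, 12]
BINARY_OP ^ → -58 ^ 12 = -54. Stack: [-54]
STORE_FAST v → v=-54. Stack: []
LOAD_FAST_LOAD_FAST a,p → push 2,60. Stack: [2, 60]
BINARY_OP - → 2 - 60 = -58. Stack: [-58]
STORE_FAST r → r=-58. Stack: []
LOAD_FAST_LOAD_FAST p,a → push 60,2. Stack: [60, 2]
BINARY_OP * → 60 * 2 = 120. Stack: [120]
STORE_FAST w → w=120. Stack: []
LOAD_FAST v → push -54. Stack: [-54]
RETURN_VALUE → return -54.

3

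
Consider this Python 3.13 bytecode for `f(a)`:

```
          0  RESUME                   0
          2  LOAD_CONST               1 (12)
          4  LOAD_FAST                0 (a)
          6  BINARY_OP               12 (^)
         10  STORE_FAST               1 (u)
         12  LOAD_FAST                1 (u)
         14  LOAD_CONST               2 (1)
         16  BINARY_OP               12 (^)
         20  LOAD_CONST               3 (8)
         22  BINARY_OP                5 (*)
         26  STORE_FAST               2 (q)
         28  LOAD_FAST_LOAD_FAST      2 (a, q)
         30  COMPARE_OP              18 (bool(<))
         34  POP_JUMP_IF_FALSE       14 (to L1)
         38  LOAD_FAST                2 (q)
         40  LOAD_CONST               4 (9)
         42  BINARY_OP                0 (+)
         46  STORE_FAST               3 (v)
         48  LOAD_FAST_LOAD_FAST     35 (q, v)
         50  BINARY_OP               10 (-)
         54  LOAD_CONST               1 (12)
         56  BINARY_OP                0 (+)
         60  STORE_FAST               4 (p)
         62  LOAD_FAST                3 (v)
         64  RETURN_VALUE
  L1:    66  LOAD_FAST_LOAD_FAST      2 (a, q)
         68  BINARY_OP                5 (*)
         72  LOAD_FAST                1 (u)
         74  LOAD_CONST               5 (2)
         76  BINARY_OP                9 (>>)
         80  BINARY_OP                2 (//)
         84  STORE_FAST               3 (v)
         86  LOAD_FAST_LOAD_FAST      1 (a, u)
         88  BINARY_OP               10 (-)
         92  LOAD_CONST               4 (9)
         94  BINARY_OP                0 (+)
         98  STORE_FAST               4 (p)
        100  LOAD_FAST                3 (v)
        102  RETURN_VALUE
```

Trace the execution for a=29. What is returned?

137

LOAD_CONST → push 12. Stack: [12]
LOAD_FAST a → push 29. Stack: [12, 29]
BINARY_OP ^ → 12 ^ 29 = 17. Stack: [17]
STORE_FAST u → u=17. Stack: []
LOAD_FAST u → push 17. Stack: [17]
LOAD_CONST → push 1. Stack: [17, 1]
BINARY_OP ^ → 17 ^ 1 = 16. Stack: [16]
LOAD_CONST → push 8. Stack: [16, 8]
BINARY_OP * → 16 * 8 = 128. Stack: [128]
STORE_FAST q → q=128. Stack: []
LOAD_FAST_LOAD_FAST a,q → push 29,128. Stack: [29, 128]
COMPARE_OP bool(<) → 29 vs 128 = True. Stack: [True]
POP_JUMP_IF_FALSE → pop True; no jump. Stack: []
LOAD_FAST q → push 128. Stack: [128]
LOAD_CONST → push 9. Stack: [128, 9]
BINARY_OP + → 128 + 9 = 137. Stack: [137]
STORE_FAST v → v=137. Stack: []
LOAD_FAST_LOAD_FAST q,v → push 128,137. Stack: [128, 137]
BINARY_OP - → 128 - 137 = -9. Stack: [-9]
LOAD_CONST → push 12. Stack: [-9, 12]
BINARY_OP + → -9 + 12 = 3. Stack: [3]
STORE_FAST p → p=3. Stack: []
LOAD_FAST v → push 137. Stack: [137]
RETURN_VALUE → return 137.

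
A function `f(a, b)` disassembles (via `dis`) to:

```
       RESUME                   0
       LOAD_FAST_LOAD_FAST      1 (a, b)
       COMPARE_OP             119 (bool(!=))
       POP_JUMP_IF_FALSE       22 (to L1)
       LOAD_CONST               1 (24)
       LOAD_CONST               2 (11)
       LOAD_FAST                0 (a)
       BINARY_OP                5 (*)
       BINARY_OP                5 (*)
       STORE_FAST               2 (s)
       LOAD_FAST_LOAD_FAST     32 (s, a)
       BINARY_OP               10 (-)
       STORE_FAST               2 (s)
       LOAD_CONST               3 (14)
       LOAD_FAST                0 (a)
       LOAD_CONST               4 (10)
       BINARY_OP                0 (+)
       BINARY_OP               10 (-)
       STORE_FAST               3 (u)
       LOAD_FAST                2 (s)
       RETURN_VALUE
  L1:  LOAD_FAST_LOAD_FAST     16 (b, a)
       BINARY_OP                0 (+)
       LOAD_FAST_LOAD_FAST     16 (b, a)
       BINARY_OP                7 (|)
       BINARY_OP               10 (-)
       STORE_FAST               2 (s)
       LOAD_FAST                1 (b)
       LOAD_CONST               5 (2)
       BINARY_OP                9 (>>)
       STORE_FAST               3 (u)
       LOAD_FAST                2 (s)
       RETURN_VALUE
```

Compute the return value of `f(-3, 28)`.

-789

LOAD_FAST_LOAD_FAST a,b → push -3,28. Stack: [-3, 28]
COMPARE_OP bool(!=) → -3 vs 28 = True. Stack: [True]
POP_JUMP_IF_FALSE → pop True; no jump. Stack: []
LOAD_CONST → push 24. Stack: [24]
LOAD_CONST → push 11. Stack: [24, 11]
LOAD_FAST a → push -3. Stack: [24, 11, -3]
BINARY_OP * → 11 * -3 = -33. Stack: [24, -33]
BINARY_OP * → 24 * -33 = -792. Stack: [-792]
STORE_FAST s → s=-792. Stack: []
LOAD_FAST_LOAD_FAST s,a → push -792,-3. Stack: [-792, -3]
BINARY_OP - → -792 - -3 = -789. Stack: [-789]
STORE_FAST s → s=-789. Stack: []
LOAD_CONST → push 14. Stack: [14]
LOAD_FAST a → push -3. Stack: [14, -3]
LOAD_CONST → push 10. Stack: [14, -3, 10]
BINARY_OP + → -3 + 10 = 7. Stack: [14, 7]
BINARY_OP - → 14 - 7 = 7. Stack: [7]
STORE_FAST u → u=7. Stack: []
LOAD_FAST s → push -789. Stack: [-789]
RETURN_VALUE → return -789.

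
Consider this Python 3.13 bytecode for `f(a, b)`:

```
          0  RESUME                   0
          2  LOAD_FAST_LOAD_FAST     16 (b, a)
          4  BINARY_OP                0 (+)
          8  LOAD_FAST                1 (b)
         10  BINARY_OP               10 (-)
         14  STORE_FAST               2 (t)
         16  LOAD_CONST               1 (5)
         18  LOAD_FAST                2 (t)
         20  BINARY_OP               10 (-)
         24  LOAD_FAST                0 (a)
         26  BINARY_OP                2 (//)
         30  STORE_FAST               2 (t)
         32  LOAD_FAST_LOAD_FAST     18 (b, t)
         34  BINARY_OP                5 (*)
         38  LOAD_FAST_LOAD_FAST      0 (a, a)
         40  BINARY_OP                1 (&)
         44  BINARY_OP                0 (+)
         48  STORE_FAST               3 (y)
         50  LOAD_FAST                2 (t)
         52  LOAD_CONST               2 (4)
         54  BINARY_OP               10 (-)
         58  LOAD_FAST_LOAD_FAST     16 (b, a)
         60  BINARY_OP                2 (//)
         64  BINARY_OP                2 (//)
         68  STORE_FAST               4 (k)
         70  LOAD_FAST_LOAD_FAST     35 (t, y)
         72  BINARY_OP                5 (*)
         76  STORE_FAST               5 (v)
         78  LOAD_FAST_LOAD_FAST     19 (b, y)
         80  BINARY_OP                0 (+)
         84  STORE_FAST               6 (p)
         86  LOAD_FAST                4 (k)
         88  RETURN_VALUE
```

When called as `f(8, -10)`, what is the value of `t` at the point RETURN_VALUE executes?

-1

LOAD_FAST_LOAD_FAST b,a → push -10,8. Stack: [-10, 8]
BINARY_OP + → -10 + 8 = -2. Stack: [-2]
LOAD_FAST b → push -10. Stack: [-2, -10]
BINARY_OP - → -2 - -10 = 8. Stack: [8]
STORE_FAST t → t=8. Stack: []
LOAD_CONST → push 5. Stack: [5]
LOAD_FAST t → push 8. Stack: [5, 8]
BINARY_OP - → 5 - 8 = -3. Stack: [-3]
LOAD_FAST a → push 8. Stack: [-3, 8]
BINARY_OP // → -3 // 8 = -1. Stack: [-1]
STORE_FAST t → t=-1. Stack: []
LOAD_FAST_LOAD_FAST b,t → push -10,-1. Stack: [-10, -1]
BINARY_OP * → -10 * -1 = 10. Stack: [10]
LOAD_FAST_LOAD_FAST a,a → push 8,8. Stack: [10, 8, 8]
BINARY_OP & → 8 & 8 = 8. Stack: [10, 8]
BINARY_OP + → 10 + 8 = 18. Stack: [18]
STORE_FAST y → y=18. Stack: []
LOAD_FAST t → push -1. Stack: [-1]
LOAD_CONST → push 4. Stack: [-1, 4]
BINARY_OP - → -1 - 4 = -5. Stack: [-5]
LOAD_FAST_LOAD_FAST b,a → push -10,8. Stack: [-5, -10, 8]
BINARY_OP // → -10 // 8 = -2. Stack: [-5, -2]
BINARY_OP // → -5 // -2 = 2. Stack: [2]
STORE_FAST k → k=2. Stack: []
LOAD_FAST_LOAD_FAST t,y → push -1,18. Stack: [-1, 18]
BINARY_OP * → -1 * 18 = -18. Stack: [-18]
STORE_FAST v → v=-18. Stack: []
LOAD_FAST_LOAD_FAST b,y → push -10,18. Stack: [-10, 18]
BINARY_OP + → -10 + 18 = 8. Stack: [8]
STORE_FAST p → p=8. Stack: []
LOAD_FAST k → push 2. Stack: [2]
RETURN_VALUE → return 2.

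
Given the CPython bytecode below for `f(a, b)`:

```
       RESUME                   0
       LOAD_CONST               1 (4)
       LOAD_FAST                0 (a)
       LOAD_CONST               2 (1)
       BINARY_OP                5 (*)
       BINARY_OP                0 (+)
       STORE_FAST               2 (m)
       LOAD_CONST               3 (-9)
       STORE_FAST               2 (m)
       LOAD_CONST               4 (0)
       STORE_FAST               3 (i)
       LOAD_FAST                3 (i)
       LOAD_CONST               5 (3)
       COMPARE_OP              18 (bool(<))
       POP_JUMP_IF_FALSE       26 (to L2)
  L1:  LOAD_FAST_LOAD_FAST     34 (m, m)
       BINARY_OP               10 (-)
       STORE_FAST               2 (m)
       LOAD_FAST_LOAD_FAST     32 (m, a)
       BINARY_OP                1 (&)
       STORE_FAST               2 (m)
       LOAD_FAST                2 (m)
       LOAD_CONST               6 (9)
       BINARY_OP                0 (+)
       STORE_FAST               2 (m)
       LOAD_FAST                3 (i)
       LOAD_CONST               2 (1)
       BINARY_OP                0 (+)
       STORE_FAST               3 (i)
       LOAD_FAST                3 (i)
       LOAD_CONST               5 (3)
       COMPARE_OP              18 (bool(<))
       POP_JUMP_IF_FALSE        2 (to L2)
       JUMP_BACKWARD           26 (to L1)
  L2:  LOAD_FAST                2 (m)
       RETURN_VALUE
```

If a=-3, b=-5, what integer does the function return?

LOAD_CONST → push 4
LOAD_FAST a → push -3
LOAD_CONST → push 1
BINARY_OP * → -3 * 1 = -3
BINARY_OP + → 4 + -3 = 1
STORE_FAST m → m=1
LOAD_CONST → push -9
STORE_FAST m → m=-9
LOAD_CONST → push 0
STORE_FAST i → i=0
LOAD_FAST i → push 0
LOAD_CONST → push 3
COMPARE_OP bool(<) → 0 vs 3 = True
POP_JUMP_IF_FALSE → pop True; no jump
LOAD_FAST_LOAD_FAST m,m → push -9,-9
BINARY_OP - → -9 - -9 = 0
STORE_FAST m → m=0
LOAD_FAST_LOAD_FAST m,a → push 0,-3
BINARY_OP & → 0 & -3 = 0
STORE_FAST m → m=0
LOAD_FAST m → push 0
LOAD_CONST → push 9
BINARY_OP + → 0 + 9 = 9
STORE_FAST m → m=9
LOAD_FAST i → push 0
LOAD_CONST → push 1
BINARY_OP + → 0 + 1 = 1
STORE_FAST i → i=1
LOAD_FAST i → push 1
LOAD_CONST → push 3
COMPARE_OP bool(<) → 1 vs 3 = True
POP_JUMP_IF_FALSE → pop True; no jump
LOAD_FAST_LOAD_FAST m,m → push 9,9
BINARY_OP - → 9 - 9 = 0
STORE_FAST m → m=0
LOAD_FAST_LOAD_FAST m,a → push 0,-3
BINARY_OP & → 0 & -3 = 0
STORE_FAST m → m=0
LOAD_FAST m → push 0
LOAD_CONST → push 9
BINARY_OP + → 0 + 9 = 9
STORE_FAST m → m=9
LOAD_FAST i → push 1
LOAD_CONST → push 1
BINARY_OP + → 1 + 1 = 2
STORE_FAST i → i=2
LOAD_FAST i → push 2
LOAD_CONST → push 3
COMPARE_OP bool(<) → 2 vs 3 = True
POP_JUMP_IF_FALSE → pop True; no jump
LOAD_FAST_LOAD_FAST m,m → push 9,9
BINARY_OP - → 9 - 9 = 0
STORE_FAST m → m=0
LOAD_FAST_LOAD_FAST m,a → push 0,-3
BINARY_OP & → 0 & -3 = 0
STORE_FAST m → m=0
LOAD_FAST m → push 0
LOAD_CONST → push 9
BINARY_OP + → 0 + 9 = 9
STORE_FAST m → m=9
LOAD_FAST i → push 2
LOAD_CONST → push 1
BINARY_OP + → 2 + 1 = 3
STORE_FAST i → i=3
LOAD_FAST i → push 3
LOAD_CONST → push 3
COMPARE_OP bool(<) → 3 vs 3 = False
POP_JUMP_IF_FALSE → pop False; jump
LOAD_FAST m → push 9
RETURN_VALUE → return 9.

9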